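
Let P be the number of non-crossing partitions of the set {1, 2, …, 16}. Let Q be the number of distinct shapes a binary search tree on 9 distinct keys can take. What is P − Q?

Non-crossing partitions of an n-element set are counted by C_n; here n = 16. So P = C_16 = 35357670.
Binary trees (left/right distinguished) on n nodes are counted by C_n; here n = 9. So Q = C_9 = 4862.
P − Q = 35357670 − 4862 = 35352808.

35352808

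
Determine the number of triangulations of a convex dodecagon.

16796

Triangulations of a convex m-gon are counted by C_{m−2}; with m = 12 this is C_10.
C_10 = C(20,10)/11 = 184756/11 = 16796.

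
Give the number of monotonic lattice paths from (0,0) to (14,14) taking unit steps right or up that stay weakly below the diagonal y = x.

2674440

Monotone paths in an n×n grid that stay weakly below the diagonal are counted by C_n; here n = 14.
C_14 = C(28,14)/15 = 40116600/15 = 2674440.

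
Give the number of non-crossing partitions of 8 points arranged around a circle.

1430

The non-crossing partitions of [8] form a lattice of size C_8.
C_8 = C(16,8)/9 = 12870/9 = 1430.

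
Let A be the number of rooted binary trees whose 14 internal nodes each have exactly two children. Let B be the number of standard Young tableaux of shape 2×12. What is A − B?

The number of full binary trees on 14 internal nodes is the Catalan number C_14. So A = C_14 = 2674440.
By the hook-length formula (or a Dyck-path bijection), SYT of shape 2×12 number C_12. So B = C_12 = 208012.
A − B = 2674440 − 208012 = 2466428.

2466428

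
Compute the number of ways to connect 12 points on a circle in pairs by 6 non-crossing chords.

Non-crossing perfect matchings of 2n points on a circle are counted by C_n; with 12 points, n = 6.
C_6 = C(12,6)/7 = 924/7 = 132.

132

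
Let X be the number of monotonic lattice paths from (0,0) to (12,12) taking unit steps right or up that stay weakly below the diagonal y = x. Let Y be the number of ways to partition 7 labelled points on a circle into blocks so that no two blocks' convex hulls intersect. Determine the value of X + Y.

208441

Monotone paths in an n×n grid that stay weakly below the diagonal are counted by C_n; here n = 12. So X = C_12 = 208012.
Non-crossing partitions of an n-element set are counted by C_n; here n = 7. So Y = C_7 = 429.
X + Y = 208012 + 429 = 208441.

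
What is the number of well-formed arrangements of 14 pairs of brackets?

2674440

Balanced strings of n pairs of brackets are counted by C_n; here n = 14.
C_14 = C(28,14)/15 = 40116600/15 = 2674440.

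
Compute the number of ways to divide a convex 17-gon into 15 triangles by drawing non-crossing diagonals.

The number of triangulations of a 17-gon is the Catalan number C_15 (index = sides − 2).
C_15 = 9694845.

9694845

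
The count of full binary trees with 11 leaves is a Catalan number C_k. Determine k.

10

A full binary tree with L leaves has L−1 internal nodes and is counted by C_{L−1}; L = 11 gives C_10.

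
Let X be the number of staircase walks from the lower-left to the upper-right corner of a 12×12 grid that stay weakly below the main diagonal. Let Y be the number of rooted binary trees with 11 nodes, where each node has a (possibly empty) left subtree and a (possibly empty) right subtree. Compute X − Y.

149226

Monotone paths in an n×n grid that stay weakly below the diagonal are counted by C_n; here n = 12. So X = C_12 = 208012.
There are C_n binary search tree shapes on n keys; with n = 11 that is C_11. So Y = C_11 = 58786.
X − Y = 208012 − 58786 = 149226.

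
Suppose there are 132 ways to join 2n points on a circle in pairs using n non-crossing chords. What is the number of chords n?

Non-crossing pairings of 2n points on a circle are counted by C_n. The Catalan number equal to 132 is C_6.

6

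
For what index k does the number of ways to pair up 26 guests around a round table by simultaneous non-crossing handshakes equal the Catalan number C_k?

13

With 26 = 2·13 people, non-crossing handshake pairings are non-crossing perfect matchings on a circle, counted by C_13.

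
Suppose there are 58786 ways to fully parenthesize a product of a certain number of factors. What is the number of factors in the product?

12

Parenthesizations of m factors are counted by C_{m−1}. Since C_11 = 58786, the index is 11.
So the index is 11, and the number of factors is 11 + 1 = 12.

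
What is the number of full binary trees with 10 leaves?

4862

Full binary trees with 10 leaves have 10−1 = 9 internal nodes, so there are C_9 of them.
C_9 = C(18,9)/10 = 48620/10 = 4862.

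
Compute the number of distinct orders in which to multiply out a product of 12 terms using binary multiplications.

Ways to associate a product of 12 factors correspond to binary trees on 12 leaves, so the count is C_11.
C_11 = C(22,11)/12 = 705432/12 = 58786.

58786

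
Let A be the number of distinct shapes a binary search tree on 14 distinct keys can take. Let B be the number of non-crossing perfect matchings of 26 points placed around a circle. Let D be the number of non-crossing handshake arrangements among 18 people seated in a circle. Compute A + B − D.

There are C_n binary search tree shapes on n keys; with n = 14 that is C_14. So A = C_14 = 2674440.
Non-crossing perfect matchings of 2n points on a circle are counted by C_n; with 26 points, n = 13. So B = C_13 = 742900.
Non-crossing handshake pairings of 2n people are counted by C_n; 18 people gives n = 9. So D = C_9 = 4862.
A + B − D = 2674440 + 742900 − 4862 = 3412478.

3412478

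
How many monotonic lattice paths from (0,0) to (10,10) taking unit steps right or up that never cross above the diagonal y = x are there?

Sub-diagonal monotone paths from (0,0) to (10,10) biject with Dyck paths of semilength 10, giving C_10.
C_10 = C_9 · 2(2·9+1)/(9+2) = 4862 · 38/11 = 16796.

16796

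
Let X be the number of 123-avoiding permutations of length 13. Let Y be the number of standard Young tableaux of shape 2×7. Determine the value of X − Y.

Permutations of [n] avoiding any single length-3 pattern are counted by C_n; here n = 13. So X = C_13 = 742900.
Standard Young tableaux of shape 2×n are counted by C_n; here n = 7. So Y = C_7 = 429.
X − Y = 742900 − 429 = 742471.

742471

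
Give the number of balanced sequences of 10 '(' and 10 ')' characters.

With 10 pairs the number of balanced bracket strings is the Catalan number C_10.
C_10 = C(20,10)/11 = 184756/11 = 16796.

16796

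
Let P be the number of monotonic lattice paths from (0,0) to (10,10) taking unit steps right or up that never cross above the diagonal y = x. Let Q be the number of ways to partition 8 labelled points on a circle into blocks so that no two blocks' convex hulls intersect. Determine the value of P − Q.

Sub-diagonal monotone paths from (0,0) to (10,10) biject with Dyck paths of semilength 10, giving C_10. So P = C_10 = 16796.
Non-crossing partitions of an n-element set are counted by C_n; here n = 8. So Q = C_8 = 1430.
P − Q = 16796 − 1430 = 15366.

15366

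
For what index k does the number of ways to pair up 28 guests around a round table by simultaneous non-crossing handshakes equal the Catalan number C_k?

14

Non-crossing handshake pairings of 2n people are counted by C_n; 28 people gives n = 14.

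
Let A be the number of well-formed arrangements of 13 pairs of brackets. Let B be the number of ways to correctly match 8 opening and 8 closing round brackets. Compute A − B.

Balanced strings of n pairs of brackets are counted by C_n; here n = 13. So A = C_13 = 742900.
Balanced strings of n pairs of brackets are counted by C_n; here n = 8. So B = C_8 = 1430.
A − B = 742900 − 1430 = 741470.

741470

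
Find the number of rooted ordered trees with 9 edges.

4862

A rooted plane tree with 9 edges has 10 nodes, and the count is C_9.
C_9 = C(18,9)/10 = 48620/10 = 4862.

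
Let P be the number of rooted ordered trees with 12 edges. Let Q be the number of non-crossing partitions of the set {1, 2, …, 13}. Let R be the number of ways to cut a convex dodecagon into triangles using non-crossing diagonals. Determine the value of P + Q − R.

934116

A rooted plane tree with 12 edges has 13 nodes, and the count is C_12. So P = C_12 = 208012.
Non-crossing partitions of an n-element set are counted by C_n; here n = 13. So Q = C_13 = 742900.
Triangulations of a convex m-gon are counted by C_{m−2}; with m = 12 this is C_10. So R = C_10 = 16796.
P + Q − R = 208012 + 742900 − 16796 = 934116.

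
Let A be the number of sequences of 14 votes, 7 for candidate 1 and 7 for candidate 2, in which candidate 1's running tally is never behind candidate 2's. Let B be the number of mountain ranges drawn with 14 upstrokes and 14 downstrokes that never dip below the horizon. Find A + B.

2674869

Ballot sequences with n votes each where one side never trails are Dyck words, counted by C_n; here n = 7. So A = C_7 = 429.
Dyck paths of semilength n (length 2n) are counted by C_n; here n = 14. So B = C_14 = 2674440.
A + B = 429 + 2674440 = 2674869.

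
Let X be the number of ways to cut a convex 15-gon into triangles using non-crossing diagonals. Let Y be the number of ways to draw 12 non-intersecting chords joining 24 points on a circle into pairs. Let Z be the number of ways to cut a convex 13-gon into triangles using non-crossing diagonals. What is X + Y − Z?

892126

A convex 15-gon is triangulated into 13 triangles, and the number of such triangulations is the Catalan number C_{15−2} = C_13. So X = C_13 = 742900.
Pairing 24 circle points by 12 non-crossing chords gives C_12 matchings. So Y = C_12 = 208012.
Triangulations of a convex m-gon are counted by C_{m−2}; with m = 13 this is C_11. So Z = C_11 = 58786.
X + Y − Z = 742900 + 208012 − 58786 = 892126.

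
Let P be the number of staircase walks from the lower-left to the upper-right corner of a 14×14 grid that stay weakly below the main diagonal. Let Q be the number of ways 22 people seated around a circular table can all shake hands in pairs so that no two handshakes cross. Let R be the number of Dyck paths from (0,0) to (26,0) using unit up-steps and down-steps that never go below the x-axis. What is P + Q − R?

1990326

Sub-diagonal monotone paths from (0,0) to (14,14) biject with Dyck paths of semilength 14, giving C_14. So P = C_14 = 2674440.
With 22 = 2·11 people, non-crossing handshake pairings are non-crossing perfect matchings on a circle, counted by C_11. So Q = C_11 = 58786.
Paths of 13 up- and 13 down-steps that never dip below the axis are Dyck paths; their count is C_13. So R = C_13 = 742900.
P + Q − R = 2674440 + 58786 − 742900 = 1990326.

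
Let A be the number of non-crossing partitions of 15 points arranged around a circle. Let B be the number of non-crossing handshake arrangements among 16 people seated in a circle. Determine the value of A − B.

9693415

Non-crossing partitions of an n-element set are counted by C_n; here n = 15. So A = C_15 = 9694845.
Non-crossing handshake pairings of 2n people are counted by C_n; 16 people gives n = 8. So B = C_8 = 1430.
A − B = 9694845 − 1430 = 9693415.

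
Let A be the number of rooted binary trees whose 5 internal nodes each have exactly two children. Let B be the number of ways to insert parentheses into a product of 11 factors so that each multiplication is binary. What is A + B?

16838

The number of full binary trees on 5 internal nodes is the Catalan number C_5. So A = C_5 = 42.
Bracketing 11 factors into binary products is counted by C_{11−1} = C_10. So B = C_10 = 16796.
A + B = 42 + 16796 = 16838.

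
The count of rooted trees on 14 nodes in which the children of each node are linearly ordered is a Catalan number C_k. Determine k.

A rooted plane tree on 14 nodes has 13 edges, and such trees are counted by C_13.

13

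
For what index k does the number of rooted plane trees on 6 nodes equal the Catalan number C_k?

A rooted plane tree on 6 nodes has 5 edges, and such trees are counted by C_5.

5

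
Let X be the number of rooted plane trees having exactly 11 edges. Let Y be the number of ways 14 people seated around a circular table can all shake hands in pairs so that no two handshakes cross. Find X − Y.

58357

Rooted ordered trees with n edges are counted by C_n; here n = 11. So X = C_11 = 58786.
Non-crossing handshake pairings of 2n people are counted by C_n; 14 people gives n = 7. So Y = C_7 = 429.
X − Y = 58786 − 429 = 58357.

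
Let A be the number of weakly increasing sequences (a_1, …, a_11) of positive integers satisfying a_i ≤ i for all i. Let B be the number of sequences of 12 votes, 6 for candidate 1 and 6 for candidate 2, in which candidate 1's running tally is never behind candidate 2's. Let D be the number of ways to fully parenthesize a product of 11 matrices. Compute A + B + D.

75714

Such sub-staircase sequences of length n are counted by C_n; here n = 11. So A = C_11 = 58786.
Ballot sequences with n votes each where one side never trails are Dyck words, counted by C_n; here n = 6. So B = C_6 = 132.
Bracketing 11 factors into binary products is counted by C_{11−1} = C_10. So D = C_10 = 16796.
A + B + D = 58786 + 132 + 16796 = 75714.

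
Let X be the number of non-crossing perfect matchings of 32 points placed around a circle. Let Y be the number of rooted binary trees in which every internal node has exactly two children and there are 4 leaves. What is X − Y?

Non-crossing perfect matchings of 2n points on a circle are counted by C_n; with 32 points, n = 16. So X = C_16 = 35357670.
A full binary tree with L leaves has L−1 internal nodes and is counted by C_{L−1}; L = 4 gives C_3. So Y = C_3 = 5.
X − Y = 35357670 − 5 = 35357665.

35357665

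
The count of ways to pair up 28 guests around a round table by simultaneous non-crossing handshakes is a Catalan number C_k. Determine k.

Non-crossing handshake pairings of 2n people are counted by C_n; 28 people gives n = 14.

14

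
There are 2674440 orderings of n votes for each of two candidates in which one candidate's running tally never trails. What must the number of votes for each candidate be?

Such ballot sequences with n votes each are counted by C_n. The Catalan number equal to 2674440 is C_14.

14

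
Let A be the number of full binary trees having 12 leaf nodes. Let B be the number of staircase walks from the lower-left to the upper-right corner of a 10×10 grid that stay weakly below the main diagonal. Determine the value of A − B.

Full binary trees with 12 leaves have 12−1 = 11 internal nodes, so there are C_11 of them. So A = C_11 = 58786.
Monotone paths in an n×n grid that stay weakly below the diagonal are counted by C_n; here n = 10. So B = C_10 = 16796.
A − B = 58786 − 16796 = 41990.

41990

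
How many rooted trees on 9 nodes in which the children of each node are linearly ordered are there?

1430

Rooted ordered (plane) trees on m nodes have m−1 edges and are counted by C_{m−1}; m = 9 gives C_8.
C_8 = 1430.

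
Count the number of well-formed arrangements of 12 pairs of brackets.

208012

Balanced strings of n pairs of brackets are counted by C_n; here n = 12.
C_12 = C(24,12)/13 = 2704156/13 = 208012.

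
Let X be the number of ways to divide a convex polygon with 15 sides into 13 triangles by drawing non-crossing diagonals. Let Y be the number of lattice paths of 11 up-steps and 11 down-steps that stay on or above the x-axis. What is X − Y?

A convex 15-gon is triangulated into 13 triangles, and the number of such triangulations is the Catalan number C_{15−2} = C_13. So X = C_13 = 742900.
Paths of 11 up- and 11 down-steps that never dip below the axis are Dyck paths; their count is C_11. So Y = C_11 = 58786.
X − Y = 742900 − 58786 = 684114.

684114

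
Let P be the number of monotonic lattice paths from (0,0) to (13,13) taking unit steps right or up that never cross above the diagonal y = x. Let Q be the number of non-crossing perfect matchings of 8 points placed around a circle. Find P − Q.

Sub-diagonal monotone paths from (0,0) to (13,13) biject with Dyck paths of semilength 13, giving C_13. So P = C_13 = 742900.
Pairing 8 circle points by 4 non-crossing chords gives C_4 matchings. So Q = C_4 = 14.
P − Q = 742900 − 14 = 742886.

742886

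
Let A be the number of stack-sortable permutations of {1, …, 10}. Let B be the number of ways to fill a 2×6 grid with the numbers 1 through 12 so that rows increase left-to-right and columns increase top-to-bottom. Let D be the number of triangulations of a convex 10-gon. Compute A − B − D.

By Knuth's characterisation, the stack-sortable permutations of length 10 are the 231-avoiders, numbering C_10. So A = C_10 = 16796.
Standard Young tableaux of shape 2×n are counted by C_n; here n = 6. So B = C_6 = 132.
The number of triangulations of a 10-gon is the Catalan number C_8 (index = sides − 2). So D = C_8 = 1430.
A − B − D = 16796 − 132 − 1430 = 15234.

15234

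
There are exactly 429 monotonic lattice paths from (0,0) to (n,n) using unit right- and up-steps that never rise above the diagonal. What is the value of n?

Such diagonal-avoiding paths in an n×n grid are counted by C_n; 429 = C_7.

7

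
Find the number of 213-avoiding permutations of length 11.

58786

For any fixed pattern of length 3, the pattern-avoiding permutations of [11] number C_11.
C_11 = 58786.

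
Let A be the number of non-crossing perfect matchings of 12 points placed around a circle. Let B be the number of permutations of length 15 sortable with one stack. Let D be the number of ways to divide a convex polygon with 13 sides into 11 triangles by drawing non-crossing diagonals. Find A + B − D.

Non-crossing perfect matchings of 2n points on a circle are counted by C_n; with 12 points, n = 6. So A = C_6 = 132.
By Knuth's characterisation, the stack-sortable permutations of length 15 are the 231-avoiders, numbering C_15. So B = C_15 = 9694845.
Triangulations of a convex m-gon are counted by C_{m−2}; with m = 13 this is C_11. So D = C_11 = 58786.
A + B − D = 132 + 9694845 − 58786 = 9636191.

9636191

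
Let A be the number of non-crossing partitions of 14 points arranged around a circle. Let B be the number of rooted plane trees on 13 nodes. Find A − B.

Non-crossing partitions of an n-element set are counted by C_n; here n = 14. So A = C_14 = 2674440.
A rooted plane tree on 13 nodes has 12 edges, and such trees are counted by C_12. So B = C_12 = 208012.
A − B = 2674440 − 208012 = 2466428.

2466428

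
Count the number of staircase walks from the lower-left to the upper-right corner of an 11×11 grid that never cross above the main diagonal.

Sub-diagonal monotone paths from (0,0) to (11,11) biject with Dyck paths of semilength 11, giving C_11.
C_11 = C(22,11)/12 = 705432/12 = 58786.

58786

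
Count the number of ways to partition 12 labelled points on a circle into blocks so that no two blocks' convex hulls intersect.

Non-crossing partitions of an n-element set are counted by C_n; here n = 12.
C_12 = C_11 · 2(2·11+1)/(11+2) = 58786 · 46/13 = 208012.

208012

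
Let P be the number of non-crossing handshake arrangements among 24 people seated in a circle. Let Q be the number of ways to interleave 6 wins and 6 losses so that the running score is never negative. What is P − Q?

Non-crossing handshake pairings of 2n people are counted by C_n; 24 people gives n = 12. So P = C_12 = 208012.
Ballot sequences with n votes each where one side never trails are Dyck words, counted by C_n; here n = 6. So Q = C_6 = 132.
P − Q = 208012 − 132 = 207880.

207880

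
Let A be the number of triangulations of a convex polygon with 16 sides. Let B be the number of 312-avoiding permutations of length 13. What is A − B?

Triangulations of a convex m-gon are counted by C_{m−2}; with m = 16 this is C_14. So A = C_14 = 2674440.
For any fixed pattern of length 3, the pattern-avoiding permutations of [13] number C_13. So B = C_13 = 742900.
A − B = 2674440 − 742900 = 1931540.

1931540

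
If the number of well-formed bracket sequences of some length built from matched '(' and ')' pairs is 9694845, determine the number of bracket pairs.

15

Balanced strings of n bracket-pairs are counted by C_n. Since C_15 = 9694845, the index is 15.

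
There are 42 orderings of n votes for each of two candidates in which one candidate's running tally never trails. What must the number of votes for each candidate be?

5

Such ballot sequences with n votes each are counted by C_n; 42 = C_5.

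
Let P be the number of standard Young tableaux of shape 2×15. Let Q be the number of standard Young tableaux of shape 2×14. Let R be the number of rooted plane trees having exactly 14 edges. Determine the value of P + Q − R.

9694845

By the hook-length formula (or a Dyck-path bijection), SYT of shape 2×15 number C_15. So P = C_15 = 9694845.
Standard Young tableaux of shape 2×n are counted by C_n; here n = 14. So Q = C_14 = 2674440.
Rooted ordered trees with n edges are counted by C_n; here n = 14. So R = C_14 = 2674440.
P + Q − R = 9694845 + 2674440 − 2674440 = 9694845.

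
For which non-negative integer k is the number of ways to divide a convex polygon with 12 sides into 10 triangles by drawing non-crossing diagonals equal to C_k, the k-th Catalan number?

10

The number of triangulations of a 12-gon is the Catalan number C_10 (index = sides − 2).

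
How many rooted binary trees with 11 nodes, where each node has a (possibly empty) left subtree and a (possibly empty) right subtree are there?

58786

Rooted binary trees with 11 nodes (each child slot possibly empty) number C_11.
C_11 = C(22,11)/12 = 705432/12 = 58786.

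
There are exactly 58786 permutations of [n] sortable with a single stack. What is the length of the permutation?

Stack-sortable permutations of [n] are counted by C_n. The Catalan number equal to 58786 is C_11.

11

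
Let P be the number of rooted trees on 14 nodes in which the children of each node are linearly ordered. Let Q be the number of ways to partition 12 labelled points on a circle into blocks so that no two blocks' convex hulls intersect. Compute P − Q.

534888

A rooted plane tree on 14 nodes has 13 edges, and such trees are counted by C_13. So P = C_13 = 742900.
Non-crossing partitions of an n-element set are counted by C_n; here n = 12. So Q = C_12 = 208012.
P − Q = 742900 − 208012 = 534888.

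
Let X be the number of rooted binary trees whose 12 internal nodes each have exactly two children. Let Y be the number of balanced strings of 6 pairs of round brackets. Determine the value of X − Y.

207880

Full binary trees with n internal nodes are counted by C_n; here n = 12. So X = C_12 = 208012.
With 6 pairs the number of balanced bracket strings is the Catalan number C_6. So Y = C_6 = 132.
X − Y = 208012 − 132 = 207880.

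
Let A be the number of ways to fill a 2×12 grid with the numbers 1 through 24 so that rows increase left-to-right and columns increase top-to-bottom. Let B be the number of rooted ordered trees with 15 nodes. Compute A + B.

Standard Young tableaux of shape 2×n are counted by C_n; here n = 12. So A = C_12 = 208012.
Rooted ordered (plane) trees on m nodes have m−1 edges and are counted by C_{m−1}; m = 15 gives C_14. So B = C_14 = 2674440.
A + B = 208012 + 2674440 = 2882452.

2882452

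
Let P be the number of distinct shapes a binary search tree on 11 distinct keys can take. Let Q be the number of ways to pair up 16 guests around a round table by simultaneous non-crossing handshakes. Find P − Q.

57356

Binary trees (left/right distinguished) on n nodes are counted by C_n; here n = 11. So P = C_11 = 58786.
With 16 = 2·8 people, non-crossing handshake pairings are non-crossing perfect matchings on a circle, counted by C_8. So Q = C_8 = 1430.
P − Q = 58786 − 1430 = 57356.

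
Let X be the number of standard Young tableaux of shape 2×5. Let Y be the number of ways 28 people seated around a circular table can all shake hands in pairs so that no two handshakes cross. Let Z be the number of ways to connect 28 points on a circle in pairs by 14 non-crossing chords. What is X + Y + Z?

5348922

By the hook-length formula (or a Dyck-path bijection), SYT of shape 2×5 number C_5. So X = C_5 = 42.
With 28 = 2·14 people, non-crossing handshake pairings are non-crossing perfect matchings on a circle, counted by C_14. So Y = C_14 = 2674440.
Non-crossing perfect matchings of 2n points on a circle are counted by C_n; with 28 points, n = 14. So Z = C_14 = 2674440.
X + Y + Z = 42 + 2674440 + 2674440 = 5348922.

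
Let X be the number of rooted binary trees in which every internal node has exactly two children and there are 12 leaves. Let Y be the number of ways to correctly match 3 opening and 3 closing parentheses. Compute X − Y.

A full binary tree with L leaves has L−1 internal nodes and is counted by C_{L−1}; L = 12 gives C_11. So X = C_11 = 58786.
Balanced strings of n pairs of brackets are counted by C_n; here n = 3. So Y = C_3 = 5.
X − Y = 58786 − 5 = 58781.

58781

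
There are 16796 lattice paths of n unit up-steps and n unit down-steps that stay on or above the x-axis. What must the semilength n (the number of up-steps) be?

10

Dyck paths of semilength n are counted by C_n; 16796 = C_10.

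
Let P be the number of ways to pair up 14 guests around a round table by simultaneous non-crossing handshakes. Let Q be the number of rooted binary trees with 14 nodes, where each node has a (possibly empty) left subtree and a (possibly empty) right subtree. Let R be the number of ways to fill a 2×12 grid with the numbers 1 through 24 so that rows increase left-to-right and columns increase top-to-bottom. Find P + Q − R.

Non-crossing handshake pairings of 2n people are counted by C_n; 14 people gives n = 7. So P = C_7 = 429.
There are C_n binary search tree shapes on n keys; with n = 14 that is C_14. So Q = C_14 = 2674440.
Standard Young tableaux of shape 2×n are counted by C_n; here n = 12. So R = C_12 = 208012.
P + Q − R = 429 + 2674440 − 208012 = 2466857.

2466857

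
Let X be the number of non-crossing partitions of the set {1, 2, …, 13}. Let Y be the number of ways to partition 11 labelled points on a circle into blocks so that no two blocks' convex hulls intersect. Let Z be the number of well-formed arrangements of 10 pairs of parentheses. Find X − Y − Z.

The non-crossing partitions of [13] form a lattice of size C_13. So X = C_13 = 742900.
Non-crossing partitions of an n-element set are counted by C_n; here n = 11. So Y = C_11 = 58786.
Balanced strings of n pairs of brackets are counted by C_n; here n = 10. So Z = C_10 = 16796.
X − Y − Z = 742900 − 58786 − 16796 = 667318.

667318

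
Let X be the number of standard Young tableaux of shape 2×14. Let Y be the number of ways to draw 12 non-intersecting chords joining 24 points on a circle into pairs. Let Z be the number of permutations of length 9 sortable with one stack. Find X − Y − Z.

By the hook-length formula (or a Dyck-path bijection), SYT of shape 2×14 number C_14. So X = C_14 = 2674440.
Pairing 24 circle points by 12 non-crossing chords gives C_12 matchings. So Y = C_12 = 208012.
By Knuth's characterisation, the stack-sortable permutations of length 9 are the 231-avoiders, numbering C_9. So Z = C_9 = 4862.
X − Y − Z = 2674440 − 208012 − 4862 = 2461566.

2461566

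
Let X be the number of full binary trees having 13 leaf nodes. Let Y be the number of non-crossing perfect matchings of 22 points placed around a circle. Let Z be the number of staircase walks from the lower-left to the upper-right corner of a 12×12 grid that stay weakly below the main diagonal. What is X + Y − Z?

Full binary trees with 13 leaves have 13−1 = 12 internal nodes, so there are C_12 of them. So X = C_12 = 208012.
Pairing 22 circle points by 11 non-crossing chords gives C_11 matchings. So Y = C_11 = 58786.
Sub-diagonal monotone paths from (0,0) to (12,12) biject with Dyck paths of semilength 12, giving C_12. So Z = C_12 = 208012.
X + Y − Z = 208012 + 58786 − 208012 = 58786.

58786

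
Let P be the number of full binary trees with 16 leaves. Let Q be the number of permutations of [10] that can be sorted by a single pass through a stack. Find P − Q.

9678049

A full binary tree with L leaves has L−1 internal nodes and is counted by C_{L−1}; L = 16 gives C_15. So P = C_15 = 9694845.
By Knuth's characterisation, the stack-sortable permutations of length 10 are the 231-avoiders, numbering C_10. So Q = C_10 = 16796.
P − Q = 9694845 − 16796 = 9678049.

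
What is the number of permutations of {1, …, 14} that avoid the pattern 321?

2674440

For any fixed pattern of length 3, the pattern-avoiding permutations of [14] number C_14.
C_14 = C(28,14)/15 = 40116600/15 = 2674440.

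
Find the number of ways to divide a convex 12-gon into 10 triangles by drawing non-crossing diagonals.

16796

The number of triangulations of a 12-gon is the Catalan number C_10 (index = sides − 2).
C_10 = 16796.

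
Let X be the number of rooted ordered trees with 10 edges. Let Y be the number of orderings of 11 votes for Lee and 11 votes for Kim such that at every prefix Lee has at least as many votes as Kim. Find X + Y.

75582

Rooted ordered trees with n edges are counted by C_n; here n = 10. So X = C_10 = 16796.
Ballot sequences with n votes each where one side never trails are Dyck words, counted by C_n; here n = 11. So Y = C_11 = 58786.
X + Y = 16796 + 58786 = 75582.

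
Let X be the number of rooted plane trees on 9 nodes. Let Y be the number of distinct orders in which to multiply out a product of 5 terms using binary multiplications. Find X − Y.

1416

Rooted ordered (plane) trees on m nodes have m−1 edges and are counted by C_{m−1}; m = 9 gives C_8. So X = C_8 = 1430.
Parenthesizations of m factors correspond to full binary trees with m leaves, counted by C_{m−1}; m = 5 gives C_4. So Y = C_4 = 14.
X − Y = 1430 − 14 = 1416.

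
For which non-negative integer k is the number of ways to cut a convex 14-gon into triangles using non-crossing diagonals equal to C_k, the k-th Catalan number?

The number of triangulations of a 14-gon is the Catalan number C_12 (index = sides − 2).

12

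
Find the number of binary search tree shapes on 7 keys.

Binary trees (left/right distinguished) on n nodes are counted by C_n; here n = 7.
C_7 = 429.

429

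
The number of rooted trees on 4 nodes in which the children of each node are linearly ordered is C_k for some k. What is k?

A rooted plane tree on 4 nodes has 3 edges, and such trees are counted by C_3.

3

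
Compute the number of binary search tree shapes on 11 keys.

Rooted binary trees with 11 nodes (each child slot possibly empty) number C_11.
C_11 = 58786.

58786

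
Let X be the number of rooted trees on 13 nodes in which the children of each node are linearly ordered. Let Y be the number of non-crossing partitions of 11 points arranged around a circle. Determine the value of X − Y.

A rooted plane tree on 13 nodes has 12 edges, and such trees are counted by C_12. So X = C_12 = 208012.
Non-crossing partitions of an n-element set are counted by C_n; here n = 11. So Y = C_11 = 58786.
X − Y = 208012 − 58786 = 149226.

149226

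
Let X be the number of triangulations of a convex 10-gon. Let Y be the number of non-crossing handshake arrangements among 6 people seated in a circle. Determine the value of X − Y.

Triangulations of a convex m-gon are counted by C_{m−2}; with m = 10 this is C_8. So X = C_8 = 1430.
Non-crossing handshake pairings of 2n people are counted by C_n; 6 people gives n = 3. So Y = C_3 = 5.
X − Y = 1430 − 5 = 1425.

1425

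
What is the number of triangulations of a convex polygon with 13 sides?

Triangulations of a convex m-gon are counted by C_{m−2}; with m = 13 this is C_11.
C_11 = 58786.

58786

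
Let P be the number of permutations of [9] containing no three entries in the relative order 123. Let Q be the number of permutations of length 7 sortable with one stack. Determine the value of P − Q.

For any fixed pattern of length 3, the pattern-avoiding permutations of [9] number C_9. So P = C_9 = 4862.
By Knuth's characterisation, the stack-sortable permutations of length 7 are the 231-avoiders, numbering C_7. So Q = C_7 = 429.
P − Q = 4862 − 429 = 4433.

4433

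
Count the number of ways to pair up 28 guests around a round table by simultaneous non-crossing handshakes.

2674440

Non-crossing handshake pairings of 2n people are counted by C_n; 28 people gives n = 14.
C_14 = C(28,14)/15 = 40116600/15 = 2674440.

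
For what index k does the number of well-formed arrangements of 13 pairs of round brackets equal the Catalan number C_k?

13

With 13 pairs the number of balanced bracket strings is the Catalan number C_13.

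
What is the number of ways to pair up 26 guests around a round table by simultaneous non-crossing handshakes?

Non-crossing handshake pairings of 2n people are counted by C_n; 26 people gives n = 13.
C_13 = C(26,13)/14 = 10400600/14 = 742900.

742900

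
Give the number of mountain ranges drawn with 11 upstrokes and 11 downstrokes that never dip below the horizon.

Paths of 11 up- and 11 down-steps that never dip below the axis are Dyck paths; their count is C_11.
C_11 = C(22,11)/12 = 705432/12 = 58786.

58786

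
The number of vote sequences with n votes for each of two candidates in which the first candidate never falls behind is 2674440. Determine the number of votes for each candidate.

Such ballot sequences with n votes each are counted by C_n. Since C_14 = 2674440, the index is 14.

14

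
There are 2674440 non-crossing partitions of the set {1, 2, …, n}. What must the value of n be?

14

Non-crossing partitions of [n] are counted by C_n. The Catalan number equal to 2674440 is C_14.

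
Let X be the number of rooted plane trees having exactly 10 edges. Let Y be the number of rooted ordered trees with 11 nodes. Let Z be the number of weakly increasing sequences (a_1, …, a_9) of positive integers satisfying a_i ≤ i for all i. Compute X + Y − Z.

28730

A rooted plane tree with 10 edges has 11 nodes, and the count is C_10. So X = C_10 = 16796.
Rooted ordered (plane) trees on m nodes have m−1 edges and are counted by C_{m−1}; m = 11 gives C_10. So Y = C_10 = 16796.
Such sub-staircase sequences of length n are counted by C_n; here n = 9. So Z = C_9 = 4862.
X + Y − Z = 16796 + 16796 − 4862 = 28730.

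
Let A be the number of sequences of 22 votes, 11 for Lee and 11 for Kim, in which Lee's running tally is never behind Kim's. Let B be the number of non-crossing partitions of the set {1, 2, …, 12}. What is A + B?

266798

Ballot sequences with n votes each where one side never trails are Dyck words, counted by C_n; here n = 11. So A = C_11 = 58786.
The non-crossing partitions of [12] form a lattice of size C_12. So B = C_12 = 208012.
A + B = 58786 + 208012 = 266798.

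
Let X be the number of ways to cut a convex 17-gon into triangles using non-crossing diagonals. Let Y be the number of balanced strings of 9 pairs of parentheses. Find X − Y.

Triangulations of a convex m-gon are counted by C_{m−2}; with m = 17 this is C_15. So X = C_15 = 9694845.
Balanced strings of n pairs of brackets are counted by C_n; here n = 9. So Y = C_9 = 4862.
X − Y = 9694845 − 4862 = 9689983.

9689983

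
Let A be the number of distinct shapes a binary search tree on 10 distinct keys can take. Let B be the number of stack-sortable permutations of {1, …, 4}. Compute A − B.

16782

Rooted binary trees with 10 nodes (each child slot possibly empty) number C_10. So A = C_10 = 16796.
Stack-sortable permutations are exactly the 231-avoiding ones, counted by C_n; here n = 4. So B = C_4 = 14.
A − B = 16796 − 14 = 16782.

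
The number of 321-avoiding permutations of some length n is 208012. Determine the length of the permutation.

12

Permutations of [n] avoiding a fixed length-3 pattern are counted by C_n. The Catalan number equal to 208012 is C_12.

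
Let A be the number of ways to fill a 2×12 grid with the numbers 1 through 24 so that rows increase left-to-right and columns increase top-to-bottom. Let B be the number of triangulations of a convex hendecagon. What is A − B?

203150

By the hook-length formula (or a Dyck-path bijection), SYT of shape 2×12 number C_12. So A = C_12 = 208012.
Triangulations of a convex m-gon are counted by C_{m−2}; with m = 11 this is C_9. So B = C_9 = 4862.
A − B = 208012 − 4862 = 203150.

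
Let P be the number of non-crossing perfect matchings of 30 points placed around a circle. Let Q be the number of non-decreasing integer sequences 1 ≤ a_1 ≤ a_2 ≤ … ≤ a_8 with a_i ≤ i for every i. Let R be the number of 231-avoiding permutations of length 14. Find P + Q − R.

Non-crossing perfect matchings of 2n points on a circle are counted by C_n; with 30 points, n = 15. So P = C_15 = 9694845.
Such sub-staircase sequences of length n are counted by C_n; here n = 8. So Q = C_8 = 1430.
Permutations of [n] avoiding any single length-3 pattern are counted by C_n; here n = 14. So R = C_14 = 2674440.
P + Q − R = 9694845 + 1430 − 2674440 = 7021835.

7021835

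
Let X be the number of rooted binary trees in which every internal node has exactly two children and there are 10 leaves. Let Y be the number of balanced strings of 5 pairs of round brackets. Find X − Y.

Full binary trees with 10 leaves have 10−1 = 9 internal nodes, so there are C_9 of them. So X = C_9 = 4862.
A balanced arrangement of 5 bracket pairs is a Dyck word of semilength 5, so the count is C_5. So Y = C_5 = 42.
X − Y = 4862 − 42 = 4820.

4820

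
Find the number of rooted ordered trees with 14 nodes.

Rooted ordered (plane) trees on m nodes have m−1 edges and are counted by C_{m−1}; m = 14 gives C_13.
C_13 = 742900.

742900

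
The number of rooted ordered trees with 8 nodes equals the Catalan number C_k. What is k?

7

Rooted ordered (plane) trees on m nodes have m−1 edges and are counted by C_{m−1}; m = 8 gives C_7.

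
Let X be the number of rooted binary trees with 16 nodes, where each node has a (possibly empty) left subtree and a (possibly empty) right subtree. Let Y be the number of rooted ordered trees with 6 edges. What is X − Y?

35357538

There are C_n binary search tree shapes on n keys; with n = 16 that is C_16. So X = C_16 = 35357670.
Rooted ordered trees with n edges are counted by C_n; here n = 6. So Y = C_6 = 132.
X − Y = 35357670 − 132 = 35357538.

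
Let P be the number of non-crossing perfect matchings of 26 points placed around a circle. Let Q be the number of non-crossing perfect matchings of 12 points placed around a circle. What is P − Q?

742768

Non-crossing perfect matchings of 2n points on a circle are counted by C_n; with 26 points, n = 13. So P = C_13 = 742900.
Pairing 12 circle points by 6 non-crossing chords gives C_6 matchings. So Q = C_6 = 132.
P − Q = 742900 − 132 = 742768.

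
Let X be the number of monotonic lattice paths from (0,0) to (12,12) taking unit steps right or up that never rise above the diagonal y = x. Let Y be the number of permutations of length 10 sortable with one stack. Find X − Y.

Sub-diagonal monotone paths from (0,0) to (12,12) biject with Dyck paths of semilength 12, giving C_12. So X = C_12 = 208012.
Stack-sortable permutations are exactly the 231-avoiding ones, counted by C_n; here n = 10. So Y = C_10 = 16796.
X − Y = 208012 − 16796 = 191216.

191216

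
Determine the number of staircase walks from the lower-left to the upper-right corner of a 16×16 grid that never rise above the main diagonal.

Monotone paths in an n×n grid that stay weakly below the diagonal are counted by C_n; here n = 16.
C_16 = C(32,16)/17 = 601080390/17 = 35357670.

35357670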